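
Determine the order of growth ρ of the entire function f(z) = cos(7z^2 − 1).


Write cos(w) = (e^{iw} ± e^{−iw})/(2 or 2i), so |cos(w)| ≤ e^{|w|}. With w = 7z^2 − 1, |w| ≤ 7r^2 + 1 on |z|=r, giving M(r) ≤ e^{7r^2 + 1} and ρ ≤ 2. For the lower bound, choose z on |z|=r with 7z^2 purely imaginary of modulus 7r^2; then |cos(7z^2 − 1)| grows like e^{7r^2}/2, so ρ ≥ 2. Hence ρ = 2.
Therefore ρ = 2.

Order ρ = 2.


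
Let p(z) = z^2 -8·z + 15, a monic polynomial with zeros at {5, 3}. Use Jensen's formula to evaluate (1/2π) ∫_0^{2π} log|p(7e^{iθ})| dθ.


Zeros: 3, 5; r = 7.
Inside |z| < r: 3, 5. Outside (|z| ≥ r): ∅.
p(0) = 15, so log|p(0)| = log(15) = 2.7081.
Apply Jensen: I(r) = log|p(0)| + Σ_k log(r/|z_k|), summed over zeros inside |z| < r.
  log(r/|z_k|) for z_k = 5: log(7/5) = 0.3365
  log(r/|z_k|) for z_k = 3: log(7/3) = 0.8473
Sum over inside zeros: 1.1838.
I(r) = log|p(0)| + (inside sum) = 2.7081 + 1.1838 = 3.8918.
Closed form (all zeros inside, monic): I(r) = n·log(r) = 2·log(7) = 3.8918. ✓

I(r) ≈ 3.8918.


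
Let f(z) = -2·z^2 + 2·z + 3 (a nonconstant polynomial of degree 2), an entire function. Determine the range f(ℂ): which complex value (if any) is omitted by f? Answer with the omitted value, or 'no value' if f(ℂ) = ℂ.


Little Picard bounds the complement of f(ℂ) to at most one point.
For every w ∈ ℂ, the equation p(z) − w = 0 is a nonconstant polynomial in z and hence has at least one root by the fundamental theorem of algebra. So p is surjective onto ℂ, omitting no value.

Omitted value: no value.


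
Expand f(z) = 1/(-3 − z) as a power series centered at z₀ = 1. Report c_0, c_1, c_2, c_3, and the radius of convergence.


Let w = z − z₀, so z = z₀ + w.
Then -3 − z = -3 − (z₀ + w) = (-3 − z₀) − w = -4 − w.
f(z) = 1/(-4 − w) = (1/(-4)) · 1/(1 − w/(-4)) = Σ_{n≥0} w^n / (-4)^(n+1).
So c_n = 1/(-4)^(n+1):
  c_0 = 1/(-4)^1 = -1/4.
  c_1 = 1/(-4)^2 = 1/16.
  c_2 = 1/(-4)^3 = -1/64.
  c_3 = 1/(-4)^4 = 1/256.
The series is valid for |w/d| < 1, i.e. |z − z₀| < |d|.
Radius of convergence: R = |-3 − z₀| = |-4| = 4 (distance from z₀ to the singularity z = -3).

c_0 = -1/4, c_1 = 1/16, c_2 = -1/64, c_3 = 1/256; R = 4.


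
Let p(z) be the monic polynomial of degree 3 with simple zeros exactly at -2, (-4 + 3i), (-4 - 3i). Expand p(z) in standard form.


The polynomial is p(z) = ∏_{α ∈ S} (z − α), where S = {-2, (-4 + 3i), (-4 - 3i)}.
Expanding the product yields: p(z) = z^3 + 10·z^2 + 41·z + 50.
Note conjugate pairs combine to real quadratics: (z − (-4+3i))(z − (-4−3i)) = z² + 8z + 25.
The resulting polynomial has degree 3 and real coefficients as required.

p(z) = z^3 + 10·z^2 + 41·z + 50.


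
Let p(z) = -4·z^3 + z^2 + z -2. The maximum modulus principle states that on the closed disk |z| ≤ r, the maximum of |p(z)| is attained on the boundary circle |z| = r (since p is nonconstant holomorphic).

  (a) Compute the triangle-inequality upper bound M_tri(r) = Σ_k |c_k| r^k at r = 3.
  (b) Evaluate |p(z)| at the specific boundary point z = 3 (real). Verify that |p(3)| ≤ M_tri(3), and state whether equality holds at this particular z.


Coefficients: c_0 = -2, c_1 = 1, c_2 = 1, c_3 = -4. Radius r = 3.
Part (a). Triangle bound: M_tri(r) = Σ_k |c_k| r^k
  = |-2|·3^0 + |1|·3^1 + |1|·3^2 + |-4|·3^3
  = 2 + 3 + 9 + 108 = 122.
This bounds M(r) := max_{|z|=r} |p(z)| from above; equality holds iff all terms c_k z^k can be made to align in phase at a single z on |z|=r.
Part (b). At z = 3 (real, on the circle |z| = r):
  p(3) = (-2)·3^0 + (1)·3^1 + (1)·3^2 + (-4)·3^3 = -98.
  |p(3)| = 98.
Check: |p(3)| = 98 ≤ 122 = M_tri(3). ✓ Equality does not hold at z = 3 (the coefficients have mixed signs, so the terms do not all align in phase there).

M_tri(3) = 122; |p(3)| = 98; equality at z=3: no.


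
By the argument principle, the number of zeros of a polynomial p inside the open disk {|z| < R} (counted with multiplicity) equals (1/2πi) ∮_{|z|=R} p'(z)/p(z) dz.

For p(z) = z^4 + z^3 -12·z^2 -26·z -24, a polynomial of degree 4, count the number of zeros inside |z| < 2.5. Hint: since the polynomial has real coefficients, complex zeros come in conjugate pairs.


The zeros of p are: (-1 + 1i), (-1 - 1i), -3, 4.
Their magnitudes are: 1.414, 1.414, 3, 4.
Zeros with |z| < R = 2.5: (-1 + 1i), (-1 - 1i).
Count = 2.
By the argument principle, (1/2πi) ∮_{|z|=R} p'(z)/p(z) dz equals exactly this count.

Number of zeros inside |z| < 2.5: 2.


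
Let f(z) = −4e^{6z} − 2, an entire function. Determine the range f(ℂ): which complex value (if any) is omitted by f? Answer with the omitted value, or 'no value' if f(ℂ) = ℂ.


Little Picard bounds the complement of f(ℂ) to at most one point.
e^{6z} is never zero on ℂ, so -4·e^{6z} takes every value in ℂ ∖ {0}. Adding -2 shifts the range to ℂ ∖ {-2}. Thus f omits exactly the value -2.

Omitted value: -2.


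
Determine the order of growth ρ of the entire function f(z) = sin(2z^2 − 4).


Write sin(w) = (e^{iw} ± e^{−iw})/(2 or 2i), so |sin(w)| ≤ e^{|w|}. With w = 2z^2 − 4, |w| ≤ 2r^2 + 4 on |z|=r, giving M(r) ≤ e^{2r^2 + 4} and ρ ≤ 2. For the lower bound, choose z on |z|=r with 2z^2 purely imaginary of modulus 2r^2; then |sin(2z^2 − 4)| grows like e^{2r^2}/2, so ρ ≥ 2. Hence ρ = 2.
Therefore ρ = 2.

Order ρ = 2.


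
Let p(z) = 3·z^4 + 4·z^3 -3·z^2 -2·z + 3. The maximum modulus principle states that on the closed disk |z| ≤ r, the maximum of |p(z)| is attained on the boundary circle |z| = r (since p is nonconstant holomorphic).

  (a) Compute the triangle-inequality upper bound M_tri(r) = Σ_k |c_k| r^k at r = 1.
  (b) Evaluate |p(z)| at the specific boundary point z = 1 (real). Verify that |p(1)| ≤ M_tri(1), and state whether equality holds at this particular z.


Coefficients: c_0 = 3, c_1 = -2, c_2 = -3, c_3 = 4, c_4 = 3. Radius r = 1.
Part (a). Triangle bound: M_tri(r) = Σ_k |c_k| r^k
  = |3|·1^0 + |-2|·1^1 + |-3|·1^2 + |4|·1^3 + |3|·1^4
  = 3 + 2 + 3 + 4 + 3 = 15.
This bounds M(r) := max_{|z|=r} |p(z)| from above; equality holds iff all terms c_k z^k can be made to align in phase at a single z on |z|=r.
Part (b). At z = 1 (real, on the circle |z| = r):
  p(1) = (3)·1^0 + (-2)·1^1 + (-3)·1^2 + (4)·1^3 + (3)·1^4 = 5.
  |p(1)| = 5.
Check: |p(1)| = 5 ≤ 15 = M_tri(1). ✓ Equality does not hold at z = 1 (the coefficients have mixed signs, so the terms do not all align in phase there).

M_tri(1) = 15; |p(1)| = 5; equality at z=1: no.


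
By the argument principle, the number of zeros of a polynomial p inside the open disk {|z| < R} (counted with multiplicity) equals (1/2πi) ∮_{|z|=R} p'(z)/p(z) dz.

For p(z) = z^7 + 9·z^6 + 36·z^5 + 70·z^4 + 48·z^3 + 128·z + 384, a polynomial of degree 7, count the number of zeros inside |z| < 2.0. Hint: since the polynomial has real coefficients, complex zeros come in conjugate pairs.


The zeros of p are: (-2 + 2i), (-2 - 2i), (-2 + 2i), (-2 - 2i), (1 + 1i), (1 - 1i), -3.
Their magnitudes are: 2.828, 2.828, 2.828, 2.828, 1.414, 1.414, 3.
Zeros with |z| < R = 2.0: (1 + 1i), (1 - 1i).
Count = 2.
By the argument principle, (1/2πi) ∮_{|z|=R} p'(z)/p(z) dz equals exactly this count.

Number of zeros inside |z| < 2.0: 2.


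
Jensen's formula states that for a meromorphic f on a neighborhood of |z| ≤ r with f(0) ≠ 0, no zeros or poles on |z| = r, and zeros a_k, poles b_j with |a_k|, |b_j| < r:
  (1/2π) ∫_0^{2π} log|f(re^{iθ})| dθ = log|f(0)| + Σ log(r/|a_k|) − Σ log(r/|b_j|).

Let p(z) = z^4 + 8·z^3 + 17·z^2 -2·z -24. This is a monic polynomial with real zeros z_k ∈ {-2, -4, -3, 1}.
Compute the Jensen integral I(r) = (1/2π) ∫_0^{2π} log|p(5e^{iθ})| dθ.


Zeros: -4, -3, -2, 1; r = 5.
Inside |z| < r: -4, -3, -2, 1. Outside (|z| ≥ r): ∅.
p(0) = -24, so log|p(0)| = log(24) = 3.1781.
Apply Jensen: I(r) = log|p(0)| + Σ_k log(r/|z_k|), summed over zeros inside |z| < r.
  log(r/|z_k|) for z_k = -2: log(5/2) = 0.9163
  log(r/|z_k|) for z_k = -4: log(5/4) = 0.2231
  log(r/|z_k|) for z_k = -3: log(5/3) = 0.5108
  log(r/|z_k|) for z_k = 1: log(5/1) = 1.6094
Sum over inside zeros: 3.2597.
I(r) = log|p(0)| + (inside sum) = 3.1781 + 3.2597 = 6.4378.
Closed form (all zeros inside, monic): I(r) = n·log(r) = 4·log(5) = 6.4378. ✓

I(r) ≈ 6.4378.


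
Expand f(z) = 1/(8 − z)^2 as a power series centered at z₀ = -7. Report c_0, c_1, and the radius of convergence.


Let w = z − z₀, so z = z₀ + w.
Then 8 − z = 8 − (z₀ + w) = (8 − z₀) − w = 15 − w.
f(z) = 1/(15 − w)^2 = (1/(15)^2) · (1 − w/(15))^{−2}.
By the binomial series (1−u)^{−2} = Σ_{n≥0} C(n+1, 1) u^n for |u|<1, with u = w/(15):
  c_n = C(n+1, 1) / (15)^(n+2).
  c_0 = 1/(15)^2 = 1/225.
  c_1 = 2/(15)^3 = 2/3375.
The series is valid for |w/d| < 1, i.e. |z − z₀| < |d|.
Radius of convergence: R = |8 − z₀| = |15| = 15 (distance from z₀ to the singularity z = 8).

c_0 = 1/225, c_1 = 2/3375; R = 15.


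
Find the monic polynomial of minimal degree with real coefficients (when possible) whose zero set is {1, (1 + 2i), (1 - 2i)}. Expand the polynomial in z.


The polynomial is p(z) = ∏_{α ∈ S} (z − α), where S = {1, (1 + 2i), (1 - 2i)}.
Expanding the product yields: p(z) = z^3 -3·z^2 + 7·z -5.
Note conjugate pairs combine to real quadratics: (z − (1+2i))(z − (1−2i)) = z² − 2z + 5.
The resulting polynomial has degree 3 and real coefficients as required.

p(z) = z^3 -3·z^2 + 7·z -5.


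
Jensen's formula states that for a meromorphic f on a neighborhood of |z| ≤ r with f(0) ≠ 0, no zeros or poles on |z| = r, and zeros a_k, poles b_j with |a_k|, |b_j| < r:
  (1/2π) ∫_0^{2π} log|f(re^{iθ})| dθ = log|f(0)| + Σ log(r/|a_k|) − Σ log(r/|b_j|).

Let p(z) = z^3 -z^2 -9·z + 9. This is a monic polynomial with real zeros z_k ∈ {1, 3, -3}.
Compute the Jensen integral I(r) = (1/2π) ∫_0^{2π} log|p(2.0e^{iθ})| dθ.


Zeros: -3, 1, 3; r = 2.0.
Inside |z| < r: 1. Outside (|z| ≥ r): -3, 3.
p(0) = 9, so log|p(0)| = log(9) = 2.1972.
Apply Jensen: I(r) = log|p(0)| + Σ_k log(r/|z_k|), summed over zeros inside |z| < r.
  log(r/|z_k|) for z_k = 1: log(2.0/1) = 0.6931
  Outside zeros (-3, 3) contribute nothing to the Jensen sum.
Sum over inside zeros: 0.6931.
I(r) = log|p(0)| + (inside sum) = 2.1972 + 0.6931 = 2.8904.
Note: since some zeros are outside |z| ≤ r, the simplified n·log(r) form does NOT apply — only the inside zeros contribute.

I(r) ≈ 2.8904.


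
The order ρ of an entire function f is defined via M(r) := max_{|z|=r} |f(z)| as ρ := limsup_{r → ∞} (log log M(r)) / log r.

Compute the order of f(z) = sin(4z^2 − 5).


Write sin(w) = (e^{iw} ± e^{−iw})/(2 or 2i), so |sin(w)| ≤ e^{|w|}. With w = 4z^2 − 5, |w| ≤ 4r^2 + 5 on |z|=r, giving M(r) ≤ e^{4r^2 + 5} and ρ ≤ 2. For the lower bound, choose z on |z|=r with 4z^2 purely imaginary of modulus 4r^2; then |sin(4z^2 − 5)| grows like e^{4r^2}/2, so ρ ≥ 2. Hence ρ = 2.
Therefore ρ = 2.

Order ρ = 2.


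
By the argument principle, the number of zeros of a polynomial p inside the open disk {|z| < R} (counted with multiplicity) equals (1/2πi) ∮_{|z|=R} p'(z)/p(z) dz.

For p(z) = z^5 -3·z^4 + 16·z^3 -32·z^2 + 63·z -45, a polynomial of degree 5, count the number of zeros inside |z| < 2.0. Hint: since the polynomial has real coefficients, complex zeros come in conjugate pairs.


The zeros of p are: (0 + 3i), (0 - 3i), 1, (1 + 2i), (1 - 2i).
Their magnitudes are: 3, 3, 1, 2.236, 2.236.
Zeros with |z| < R = 2.0: 1.
Count = 1.
By the argument principle, (1/2πi) ∮_{|z|=R} p'(z)/p(z) dz equals exactly this count.

Number of zeros inside |z| < 2.0: 1.


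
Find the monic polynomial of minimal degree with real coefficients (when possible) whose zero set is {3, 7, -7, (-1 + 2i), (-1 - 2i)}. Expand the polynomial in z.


The polynomial is p(z) = ∏_{α ∈ S} (z − α), where S = {3, 7, -7, (-1 + 2i), (-1 - 2i)}.
Expanding the product yields: p(z) = z^5 -z^4 -50·z^3 + 34·z^2 + 49·z + 735.
Note conjugate pairs combine to real quadratics: (z − (-1+2i))(z − (-1−2i)) = z² + 2z + 5.
The resulting polynomial has degree 5 and real coefficients as required.

p(z) = z^5 -z^4 -50·z^3 + 34·z^2 + 49·z + 735.


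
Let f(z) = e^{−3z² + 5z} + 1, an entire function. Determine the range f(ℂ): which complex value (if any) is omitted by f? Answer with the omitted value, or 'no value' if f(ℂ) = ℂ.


Little Picard bounds the complement of f(ℂ) to at most one point.
The exponent g(z) = −3z² + 5z is a nonconstant polynomial, hence surjective onto ℂ. So e^{g(z)} takes every value in {e^w : w ∈ ℂ} = ℂ ∖ {0}. Adding 1 shifts the range to ℂ ∖ {1}. f omits exactly 1.

Omitted value: 1.


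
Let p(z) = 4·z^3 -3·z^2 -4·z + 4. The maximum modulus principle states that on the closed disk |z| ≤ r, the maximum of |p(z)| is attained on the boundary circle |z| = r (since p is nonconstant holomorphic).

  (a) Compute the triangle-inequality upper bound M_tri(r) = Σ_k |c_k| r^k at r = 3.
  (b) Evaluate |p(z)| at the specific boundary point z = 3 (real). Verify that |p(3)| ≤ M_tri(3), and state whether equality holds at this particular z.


Coefficients: c_0 = 4, c_1 = -4, c_2 = -3, c_3 = 4. Radius r = 3.
Part (a). Triangle bound: M_tri(r) = Σ_k |c_k| r^k
  = |4|·3^0 + |-4|·3^1 + |-3|·3^2 + |4|·3^3
  = 4 + 12 + 27 + 108 = 151.
This bounds M(r) := max_{|z|=r} |p(z)| from above; equality holds iff all terms c_k z^k can be made to align in phase at a single z on |z|=r.
Part (b). At z = 3 (real, on the circle |z| = r):
  p(3) = (4)·3^0 + (-4)·3^1 + (-3)·3^2 + (4)·3^3 = 73.
  |p(3)| = 73.
Check: |p(3)| = 73 ≤ 151 = M_tri(3). ✓ Equality does not hold at z = 3 (the coefficients have mixed signs, so the terms do not all align in phase there).

M_tri(3) = 151; |p(3)| = 73; equality at z=3: no.


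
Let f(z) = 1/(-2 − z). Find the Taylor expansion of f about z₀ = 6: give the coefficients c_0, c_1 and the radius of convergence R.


Let w = z − z₀, so z = z₀ + w.
Then -2 − z = -2 − (z₀ + w) = (-2 − z₀) − w = -8 − w.
f(z) = 1/(-8 − w) = (1/(-8)) · 1/(1 − w/(-8)) = Σ_{n≥0} w^n / (-8)^(n+1).
So c_n = 1/(-8)^(n+1):
  c_0 = 1/(-8)^1 = -1/8.
  c_1 = 1/(-8)^2 = 1/64.
The series is valid for |w/d| < 1, i.e. |z − z₀| < |d|.
Radius of convergence: R = |-2 − z₀| = |-8| = 8 (distance from z₀ to the singularity z = -2).

c_0 = -1/8, c_1 = 1/64; R = 8.


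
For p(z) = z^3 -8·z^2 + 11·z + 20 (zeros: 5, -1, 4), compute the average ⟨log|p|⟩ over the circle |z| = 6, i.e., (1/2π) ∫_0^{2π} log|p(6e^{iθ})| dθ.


Zeros: -1, 4, 5; r = 6.
Inside |z| < r: -1, 4, 5. Outside (|z| ≥ r): ∅.
p(0) = 20, so log|p(0)| = log(20) = 2.9957.
Apply Jensen: I(r) = log|p(0)| + Σ_k log(r/|z_k|), summed over zeros inside |z| < r.
  log(r/|z_k|) for z_k = 5: log(6/5) = 0.1823
  log(r/|z_k|) for z_k = -1: log(6/1) = 1.7918
  log(r/|z_k|) for z_k = 4: log(6/4) = 0.4055
Sum over inside zeros: 2.3795.
I(r) = log|p(0)| + (inside sum) = 2.9957 + 2.3795 = 5.3753.
Closed form (all zeros inside, monic): I(r) = n·log(r) = 3·log(6) = 5.3753. ✓

I(r) ≈ 5.3753.


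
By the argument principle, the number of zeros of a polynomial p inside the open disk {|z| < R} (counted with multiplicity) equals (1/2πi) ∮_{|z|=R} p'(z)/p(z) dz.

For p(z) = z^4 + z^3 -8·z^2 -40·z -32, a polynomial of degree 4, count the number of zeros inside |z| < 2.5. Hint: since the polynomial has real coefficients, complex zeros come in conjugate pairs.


The zeros of p are: -1, 4, (-2 + 2i), (-2 - 2i).
Their magnitudes are: 1, 4, 2.828, 2.828.
Zeros with |z| < R = 2.5: -1.
Count = 1.
By the argument principle, (1/2πi) ∮_{|z|=R} p'(z)/p(z) dz equals exactly this count.

Number of zeros inside |z| < 2.5: 1.


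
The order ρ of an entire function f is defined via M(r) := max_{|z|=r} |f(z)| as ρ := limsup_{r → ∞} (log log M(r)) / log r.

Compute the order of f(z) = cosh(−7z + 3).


cosh(w) is a linear combination of e^{iw} and e^{−iw} (or e^w, e^{−w} in the hyperbolic case), so |cosh(w)| ≤ e^{|w|}. With w = −7z + 3, |w| ≤ 7|z| + 3 = 7r + 3 on |z| = r, giving M(r) ≤ e^{7r + 3}, so ρ ≤ 1. On a suitable ray (z = it for sin/cos; z = t for sinh/cosh, t real → ∞), |cosh(−7z + 3)| grows like e^{7|t|}/2, so ρ ≥ 1. Hence ρ = 1.
Therefore ρ = 1.

Order ρ = 1.


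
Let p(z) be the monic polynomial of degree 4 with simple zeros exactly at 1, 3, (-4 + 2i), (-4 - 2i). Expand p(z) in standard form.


The polynomial is p(z) = ∏_{α ∈ S} (z − α), where S = {1, 3, (-4 + 2i), (-4 - 2i)}.
Expanding the product yields: p(z) = z^4 + 4·z^3 -9·z^2 -56·z + 60.
Note conjugate pairs combine to real quadratics: (z − (-4+2i))(z − (-4−2i)) = z² + 8z + 20.
The resulting polynomial has degree 4 and real coefficients as required.

p(z) = z^4 + 4·z^3 -9·z^2 -56·z + 60.


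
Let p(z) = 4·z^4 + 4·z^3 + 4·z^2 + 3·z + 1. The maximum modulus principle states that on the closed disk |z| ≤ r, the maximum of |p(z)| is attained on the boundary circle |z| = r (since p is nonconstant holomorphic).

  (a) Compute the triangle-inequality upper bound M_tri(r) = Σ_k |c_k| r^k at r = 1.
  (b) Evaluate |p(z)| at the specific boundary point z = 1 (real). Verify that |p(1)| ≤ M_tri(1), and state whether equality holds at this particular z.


Coefficients: c_0 = 1, c_1 = 3, c_2 = 4, c_3 = 4, c_4 = 4. Radius r = 1.
Part (a). Triangle bound: M_tri(r) = Σ_k |c_k| r^k
  = |1|·1^0 + |3|·1^1 + |4|·1^2 + |4|·1^3 + |4|·1^4
  = 1 + 3 + 4 + 4 + 4 = 16.
This bounds M(r) := max_{|z|=r} |p(z)| from above; equality holds iff all terms c_k z^k can be made to align in phase at a single z on |z|=r.
Part (b). At z = 1 (real, on the circle |z| = r):
  p(1) = (1)·1^0 + (3)·1^1 + (4)·1^2 + (4)·1^3 + (4)·1^4 = 16.
  |p(1)| = 16.
Since all nonzero coefficients share the same sign, |p(1)| = 16 = M_tri(1); the triangle bound is attained at z = 1, so in fact M(r) = 16.

M_tri(1) = 16; |p(1)| = 16; equality at z=1: yes.


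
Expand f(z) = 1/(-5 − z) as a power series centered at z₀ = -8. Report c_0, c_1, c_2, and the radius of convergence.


Let w = z − z₀, so z = z₀ + w.
Then -5 − z = -5 − (z₀ + w) = (-5 − z₀) − w = 3 − w.
f(z) = 1/(3 − w) = (1/(3)) · 1/(1 − w/(3)) = Σ_{n≥0} w^n / (3)^(n+1).
So c_n = 1/(3)^(n+1):
  c_0 = 1/(3)^1 = 1/3.
  c_1 = 1/(3)^2 = 1/9.
  c_2 = 1/(3)^3 = 1/27.
The series is valid for |w/d| < 1, i.e. |z − z₀| < |d|.
Radius of convergence: R = |-5 − z₀| = |3| = 3 (distance from z₀ to the singularity z = -5).

c_0 = 1/3, c_1 = 1/9, c_2 = 1/27; R = 3.


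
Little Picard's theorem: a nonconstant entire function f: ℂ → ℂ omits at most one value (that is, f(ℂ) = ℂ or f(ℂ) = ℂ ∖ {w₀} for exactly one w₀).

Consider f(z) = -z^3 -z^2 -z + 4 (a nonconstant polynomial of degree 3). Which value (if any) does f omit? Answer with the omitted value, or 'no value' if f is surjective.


Little Picard bounds the complement of f(ℂ) to at most one point.
For every w ∈ ℂ, the equation p(z) − w = 0 is a nonconstant polynomial in z and hence has at least one root by the fundamental theorem of algebra. So p is surjective onto ℂ, omitting no value.

Omitted value: no value.


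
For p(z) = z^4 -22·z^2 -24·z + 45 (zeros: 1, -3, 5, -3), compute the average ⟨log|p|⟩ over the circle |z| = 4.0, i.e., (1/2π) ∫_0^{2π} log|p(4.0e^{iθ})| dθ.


Zeros: -3, -3, 1, 5; r = 4.0.
Inside |z| < r: -3, -3, 1. Outside (|z| ≥ r): 5.
p(0) = 45, so log|p(0)| = log(45) = 3.8067.
Apply Jensen: I(r) = log|p(0)| + Σ_k log(r/|z_k|), summed over zeros inside |z| < r.
  log(r/|z_k|) for z_k = 1: log(4.0/1) = 1.3863
  log(r/|z_k|) for z_k = -3: log(4.0/3) = 0.2877
  log(r/|z_k|) for z_k = -3: log(4.0/3) = 0.2877
  Outside zeros (5) contribute nothing to the Jensen sum.
Sum over inside zeros: 1.9617.
I(r) = log|p(0)| + (inside sum) = 3.8067 + 1.9617 = 5.7683.
Note: since some zeros are outside |z| ≤ r, the simplified n·log(r) form does NOT apply — only the inside zeros contribute.

I(r) ≈ 5.7683.


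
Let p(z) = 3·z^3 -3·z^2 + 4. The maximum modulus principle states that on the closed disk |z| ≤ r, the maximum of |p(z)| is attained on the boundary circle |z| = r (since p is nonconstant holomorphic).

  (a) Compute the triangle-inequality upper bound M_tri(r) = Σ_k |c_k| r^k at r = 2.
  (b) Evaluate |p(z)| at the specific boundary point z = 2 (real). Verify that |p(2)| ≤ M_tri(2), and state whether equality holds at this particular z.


Coefficients: c_0 = 4, c_1 = 0, c_2 = -3, c_3 = 3. Radius r = 2.
Part (a). Triangle bound: M_tri(r) = Σ_k |c_k| r^k
  = |4|·2^0 + |0|·2^1 + |-3|·2^2 + |3|·2^3
  = 4 + 0 + 12 + 24 = 40.
This bounds M(r) := max_{|z|=r} |p(z)| from above; equality holds iff all terms c_k z^k can be made to align in phase at a single z on |z|=r.
Part (b). At z = 2 (real, on the circle |z| = r):
  p(2) = (4)·2^0 + (0)·2^1 + (-3)·2^2 + (3)·2^3 = 16.
  |p(2)| = 16.
Check: |p(2)| = 16 ≤ 40 = M_tri(2). ✓ Equality does not hold at z = 2 (the coefficients have mixed signs, so the terms do not all align in phase there).

M_tri(2) = 40; |p(2)| = 16; equality at z=2: no.


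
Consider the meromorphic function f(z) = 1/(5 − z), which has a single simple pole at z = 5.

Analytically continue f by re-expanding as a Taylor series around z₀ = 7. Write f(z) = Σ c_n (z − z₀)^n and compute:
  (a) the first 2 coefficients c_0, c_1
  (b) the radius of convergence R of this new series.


Let w = z − z₀, so z = z₀ + w.
Then 5 − z = 5 − (z₀ + w) = (5 − z₀) − w = -2 − w.
f(z) = 1/(-2 − w) = (1/(-2)) · 1/(1 − w/(-2)) = Σ_{n≥0} w^n / (-2)^(n+1).
So c_n = 1/(-2)^(n+1):
  c_0 = 1/(-2)^1 = -1/2.
  c_1 = 1/(-2)^2 = 1/4.
The series is valid for |w/d| < 1, i.e. |z − z₀| < |d|.
Radius of convergence: R = |5 − z₀| = |-2| = 2 (distance from z₀ to the singularity z = 5).

c_0 = -1/2, c_1 = 1/4; R = 2.


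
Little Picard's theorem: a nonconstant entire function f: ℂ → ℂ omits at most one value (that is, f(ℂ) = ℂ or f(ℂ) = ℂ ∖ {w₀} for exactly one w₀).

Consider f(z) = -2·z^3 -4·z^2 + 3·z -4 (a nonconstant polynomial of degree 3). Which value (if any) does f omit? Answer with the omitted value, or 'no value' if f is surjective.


Little Picard bounds the complement of f(ℂ) to at most one point.
For every w ∈ ℂ, the equation p(z) − w = 0 is a nonconstant polynomial in z and hence has at least one root by the fundamental theorem of algebra. So p is surjective onto ℂ, omitting no value.

Omitted value: no value.


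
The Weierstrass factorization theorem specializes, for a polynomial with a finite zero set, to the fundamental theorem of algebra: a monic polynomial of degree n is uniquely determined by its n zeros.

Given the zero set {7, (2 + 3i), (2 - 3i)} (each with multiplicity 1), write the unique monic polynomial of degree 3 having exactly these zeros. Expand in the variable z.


The polynomial is p(z) = ∏_{α ∈ S} (z − α), where S = {7, (2 + 3i), (2 - 3i)}.
Expanding the product yields: p(z) = z^3 -11·z^2 + 41·z -91.
Note conjugate pairs combine to real quadratics: (z − (2+3i))(z − (2−3i)) = z² − 4z + 13.
The resulting polynomial has degree 3 and real coefficients as required.

p(z) = z^3 -11·z^2 + 41·z -91.


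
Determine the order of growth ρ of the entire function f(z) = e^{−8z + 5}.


|e^{−8z + 5}| = e^{Re(-8·z) + 5} ≤ e^{8|z|^1 + 5} = e^{8r^1 + 5} on |z| = r, so ρ ≤ 1. Choosing z on |z|=r so that -8·z is real positive (always possible by picking arg z appropriately) gives |f(z)| = e^{8r^1 + 5}, matching the bound. The additive constant 5 does not affect log log M(r) ~ 1·log r. Hence ρ = 1.
Therefore ρ = 1.

Order ρ = 1.


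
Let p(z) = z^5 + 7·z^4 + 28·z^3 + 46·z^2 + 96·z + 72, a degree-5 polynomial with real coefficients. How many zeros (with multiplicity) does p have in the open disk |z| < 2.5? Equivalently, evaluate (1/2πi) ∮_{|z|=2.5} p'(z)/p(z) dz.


The zeros of p are: -1, (-3 + 3i), (-3 - 3i), (0 + 2i), (0 - 2i).
Their magnitudes are: 1, 4.243, 4.243, 2, 2.
Zeros with |z| < R = 2.5: -1, (0 + 2i), (0 - 2i).
Count = 3.
By the argument principle, (1/2πi) ∮_{|z|=R} p'(z)/p(z) dz equals exactly this count.

Number of zeros inside |z| < 2.5: 3.


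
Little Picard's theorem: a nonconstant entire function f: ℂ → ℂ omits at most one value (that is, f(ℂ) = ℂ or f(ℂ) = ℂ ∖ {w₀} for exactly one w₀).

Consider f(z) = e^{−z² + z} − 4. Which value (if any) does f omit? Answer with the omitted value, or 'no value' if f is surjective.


Little Picard bounds the complement of f(ℂ) to at most one point.
The exponent g(z) = −z² + z is a nonconstant polynomial, hence surjective onto ℂ. So e^{g(z)} takes every value in {e^w : w ∈ ℂ} = ℂ ∖ {0}. Adding -4 shifts the range to ℂ ∖ {-4}. f omits exactly -4.

Omitted value: -4.


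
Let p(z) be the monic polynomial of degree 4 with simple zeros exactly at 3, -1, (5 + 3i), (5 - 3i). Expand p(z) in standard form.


The polynomial is p(z) = ∏_{α ∈ S} (z − α), where S = {3, -1, (5 + 3i), (5 - 3i)}.
Expanding the product yields: p(z) = z^4 -12·z^3 + 51·z^2 -38·z -102.
Note conjugate pairs combine to real quadratics: (z − (5+3i))(z − (5−3i)) = z² − 10z + 34.
The resulting polynomial has degree 4 and real coefficients as required.

p(z) = z^4 -12·z^3 + 51·z^2 -38·z -102.


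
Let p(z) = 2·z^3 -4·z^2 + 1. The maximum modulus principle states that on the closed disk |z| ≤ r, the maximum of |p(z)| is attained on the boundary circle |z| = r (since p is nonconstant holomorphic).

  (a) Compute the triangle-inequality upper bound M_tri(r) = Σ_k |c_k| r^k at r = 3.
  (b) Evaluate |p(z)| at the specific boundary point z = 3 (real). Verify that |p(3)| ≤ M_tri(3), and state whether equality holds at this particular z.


Coefficients: c_0 = 1, c_1 = 0, c_2 = -4, c_3 = 2. Radius r = 3.
Part (a). Triangle bound: M_tri(r) = Σ_k |c_k| r^k
  = |1|·3^0 + |0|·3^1 + |-4|·3^2 + |2|·3^3
  = 1 + 0 + 36 + 54 = 91.
This bounds M(r) := max_{|z|=r} |p(z)| from above; equality holds iff all terms c_k z^k can be made to align in phase at a single z on |z|=r.
Part (b). At z = 3 (real, on the circle |z| = r):
  p(3) = (1)·3^0 + (0)·3^1 + (-4)·3^2 + (2)·3^3 = 19.
  |p(3)| = 19.
Check: |p(3)| = 19 ≤ 91 = M_tri(3). ✓ Equality does not hold at z = 3 (the coefficients have mixed signs, so the terms do not all align in phase there).

M_tri(3) = 91; |p(3)| = 19; equality at z=3: no.


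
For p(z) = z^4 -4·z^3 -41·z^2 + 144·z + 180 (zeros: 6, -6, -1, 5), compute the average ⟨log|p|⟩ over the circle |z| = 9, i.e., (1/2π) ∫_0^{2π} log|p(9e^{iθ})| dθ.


Zeros: -6, -1, 5, 6; r = 9.
Inside |z| < r: -6, -1, 5, 6. Outside (|z| ≥ r): ∅.
p(0) = 180, so log|p(0)| = log(180) = 5.1930.
Apply Jensen: I(r) = log|p(0)| + Σ_k log(r/|z_k|), summed over zeros inside |z| < r.
  log(r/|z_k|) for z_k = 6: log(9/6) = 0.4055
  log(r/|z_k|) for z_k = -6: log(9/6) = 0.4055
  log(r/|z_k|) for z_k = -1: log(9/1) = 2.1972
  log(r/|z_k|) for z_k = 5: log(9/5) = 0.5878
Sum over inside zeros: 3.5959.
I(r) = log|p(0)| + (inside sum) = 5.1930 + 3.5959 = 8.7889.
Closed form (all zeros inside, monic): I(r) = n·log(r) = 4·log(9) = 8.7889. ✓

I(r) ≈ 8.7889.


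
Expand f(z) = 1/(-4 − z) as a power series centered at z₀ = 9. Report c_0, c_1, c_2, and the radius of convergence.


Let w = z − z₀, so z = z₀ + w.
Then -4 − z = -4 − (z₀ + w) = (-4 − z₀) − w = -13 − w.
f(z) = 1/(-13 − w) = (1/(-13)) · 1/(1 − w/(-13)) = Σ_{n≥0} w^n / (-13)^(n+1).
So c_n = 1/(-13)^(n+1):
  c_0 = 1/(-13)^1 = -1/13.
  c_1 = 1/(-13)^2 = 1/169.
  c_2 = 1/(-13)^3 = -1/2197.
The series is valid for |w/d| < 1, i.e. |z − z₀| < |d|.
Radius of convergence: R = |-4 − z₀| = |-13| = 13 (distance from z₀ to the singularity z = -4).

c_0 = -1/13, c_1 = 1/169, c_2 = -1/2197; R = 13.


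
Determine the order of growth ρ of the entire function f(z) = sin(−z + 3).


sin(w) is a linear combination of e^{iw} and e^{−iw} (or e^w, e^{−w} in the hyperbolic case), so |sin(w)| ≤ e^{|w|}. With w = −z + 3, |w| ≤ 1|z| + 3 = 1r + 3 on |z| = r, giving M(r) ≤ e^{1r + 3}, so ρ ≤ 1. On a suitable ray (z = it for sin/cos; z = t for sinh/cosh, t real → ∞), |sin(−z + 3)| grows like e^{1|t|}/2, so ρ ≥ 1. Hence ρ = 1.
Therefore ρ = 1.

Order ρ = 1.


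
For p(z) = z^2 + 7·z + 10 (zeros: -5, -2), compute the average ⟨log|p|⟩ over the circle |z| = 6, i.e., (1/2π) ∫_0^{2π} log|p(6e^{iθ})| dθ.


Zeros: -5, -2; r = 6.
Inside |z| < r: -5, -2. Outside (|z| ≥ r): ∅.
p(0) = 10, so log|p(0)| = log(10) = 2.3026.
Apply Jensen: I(r) = log|p(0)| + Σ_k log(r/|z_k|), summed over zeros inside |z| < r.
  log(r/|z_k|) for z_k = -5: log(6/5) = 0.1823
  log(r/|z_k|) for z_k = -2: log(6/2) = 1.0986
Sum over inside zeros: 1.2809.
I(r) = log|p(0)| + (inside sum) = 2.3026 + 1.2809 = 3.5835.
Closed form (all zeros inside, monic): I(r) = n·log(r) = 2·log(6) = 3.5835. ✓

I(r) ≈ 3.5835.


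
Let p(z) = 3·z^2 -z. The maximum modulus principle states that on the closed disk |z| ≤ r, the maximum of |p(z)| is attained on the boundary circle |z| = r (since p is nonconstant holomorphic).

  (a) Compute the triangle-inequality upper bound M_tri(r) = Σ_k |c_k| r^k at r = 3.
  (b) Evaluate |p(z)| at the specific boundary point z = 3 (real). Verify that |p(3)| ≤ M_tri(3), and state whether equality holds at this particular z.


Coefficients: c_0 = 0, c_1 = -1, c_2 = 3. Radius r = 3.
Part (a). Triangle bound: M_tri(r) = Σ_k |c_k| r^k
  = |0|·3^0 + |-1|·3^1 + |3|·3^2
  = 0 + 3 + 27 = 30.
This bounds M(r) := max_{|z|=r} |p(z)| from above; equality holds iff all terms c_k z^k can be made to align in phase at a single z on |z|=r.
Part (b). At z = 3 (real, on the circle |z| = r):
  p(3) = (0)·3^0 + (-1)·3^1 + (3)·3^2 = 24.
  |p(3)| = 24.
Check: |p(3)| = 24 ≤ 30 = M_tri(3). ✓ Equality does not hold at z = 3 (the coefficients have mixed signs, so the terms do not all align in phase there).

M_tri(3) = 30; |p(3)| = 24; equality at z=3: no.


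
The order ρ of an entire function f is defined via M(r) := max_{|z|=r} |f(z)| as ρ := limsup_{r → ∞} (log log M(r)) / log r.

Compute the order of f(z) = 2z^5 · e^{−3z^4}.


M(r) = max_{|z|=r} |2|·|z|^5·|e^{−3z^4}| = 2·r^5 · e^{3r^4} (the factors attain their maxima compatibly on |z|=r). Then log M(r) = log 2 + 5·log r + 3r^4, dominated by the last term, so log log M(r) ~ 4·log r. The polynomial factor 2z^5 contributes only a log r term and does not affect the order. ρ = 4.
Therefore ρ = 4.

Order ρ = 4.


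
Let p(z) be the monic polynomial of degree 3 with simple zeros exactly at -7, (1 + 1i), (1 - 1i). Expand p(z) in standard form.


The polynomial is p(z) = ∏_{α ∈ S} (z − α), where S = {-7, (1 + 1i), (1 - 1i)}.
Expanding the product yields: p(z) = z^3 + 5·z^2 -12·z + 14.
Note conjugate pairs combine to real quadratics: (z − (1+1i))(z − (1−1i)) = z² − 2z + 2.
The resulting polynomial has degree 3 and real coefficients as required.

p(z) = z^3 + 5·z^2 -12·z + 14.


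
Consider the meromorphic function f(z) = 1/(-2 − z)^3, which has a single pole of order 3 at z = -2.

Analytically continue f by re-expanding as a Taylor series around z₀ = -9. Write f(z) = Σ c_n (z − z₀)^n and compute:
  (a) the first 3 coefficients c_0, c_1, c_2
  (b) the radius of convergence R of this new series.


Let w = z − z₀, so z = z₀ + w.
Then -2 − z = -2 − (z₀ + w) = (-2 − z₀) − w = 7 − w.
f(z) = 1/(7 − w)^3 = (1/(7)^3) · (1 − w/(7))^{−3}.
By the binomial series (1−u)^{−3} = Σ_{n≥0} C(n+2, 2) u^n for |u|<1, with u = w/(7):
  c_n = C(n+2, 2) / (7)^(n+3).
  c_0 = 1/(7)^3 = 1/343.
  c_1 = 3/(7)^4 = 3/2401.
  c_2 = 6/(7)^5 = 6/16807.
The series is valid for |w/d| < 1, i.e. |z − z₀| < |d|.
Radius of convergence: R = |-2 − z₀| = |7| = 7 (distance from z₀ to the singularity z = -2).

c_0 = 1/343, c_1 = 3/2401, c_2 = 6/16807; R = 7.


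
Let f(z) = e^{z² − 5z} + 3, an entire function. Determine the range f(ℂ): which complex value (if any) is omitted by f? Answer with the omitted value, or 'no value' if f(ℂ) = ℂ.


Little Picard bounds the complement of f(ℂ) to at most one point.
The exponent g(z) = z² − 5z is a nonconstant polynomial, hence surjective onto ℂ. So e^{g(z)} takes every value in {e^w : w ∈ ℂ} = ℂ ∖ {0}. Adding 3 shifts the range to ℂ ∖ {3}. f omits exactly 3.

Omitted value: 3.


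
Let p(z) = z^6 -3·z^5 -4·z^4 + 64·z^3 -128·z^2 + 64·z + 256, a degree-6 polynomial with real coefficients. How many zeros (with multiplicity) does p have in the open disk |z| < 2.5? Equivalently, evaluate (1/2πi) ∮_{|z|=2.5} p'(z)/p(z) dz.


The zeros of p are: (2 + 2i), (2 - 2i), -1, (2 + 2i), (2 - 2i), -4.
Their magnitudes are: 2.828, 2.828, 1, 2.828, 2.828, 4.
Zeros with |z| < R = 2.5: -1.
Count = 1.
By the argument principle, (1/2πi) ∮_{|z|=R} p'(z)/p(z) dz equals exactly this count.

Number of zeros inside |z| < 2.5: 1.


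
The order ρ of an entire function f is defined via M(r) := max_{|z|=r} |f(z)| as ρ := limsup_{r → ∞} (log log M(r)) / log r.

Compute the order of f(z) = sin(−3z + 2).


sin(w) is a linear combination of e^{iw} and e^{−iw} (or e^w, e^{−w} in the hyperbolic case), so |sin(w)| ≤ e^{|w|}. With w = −3z + 2, |w| ≤ 3|z| + 2 = 3r + 2 on |z| = r, giving M(r) ≤ e^{3r + 2}, so ρ ≤ 1. On a suitable ray (z = it for sin/cos; z = t for sinh/cosh, t real → ∞), |sin(−3z + 2)| grows like e^{3|t|}/2, so ρ ≥ 1. Hence ρ = 1.
Therefore ρ = 1.

Order ρ = 1.


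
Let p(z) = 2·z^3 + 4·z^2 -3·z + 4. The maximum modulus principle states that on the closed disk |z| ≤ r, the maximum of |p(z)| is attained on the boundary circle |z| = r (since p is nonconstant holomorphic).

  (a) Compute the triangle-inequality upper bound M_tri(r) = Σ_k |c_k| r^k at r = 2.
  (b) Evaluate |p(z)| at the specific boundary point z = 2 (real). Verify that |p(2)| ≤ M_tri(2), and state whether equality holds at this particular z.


Coefficients: c_0 = 4, c_1 = -3, c_2 = 4, c_3 = 2. Radius r = 2.
Part (a). Triangle bound: M_tri(r) = Σ_k |c_k| r^k
  = |4|·2^0 + |-3|·2^1 + |4|·2^2 + |2|·2^3
  = 4 + 6 + 16 + 16 = 42.
This bounds M(r) := max_{|z|=r} |p(z)| from above; equality holds iff all terms c_k z^k can be made to align in phase at a single z on |z|=r.
Part (b). At z = 2 (real, on the circle |z| = r):
  p(2) = (4)·2^0 + (-3)·2^1 + (4)·2^2 + (2)·2^3 = 30.
  |p(2)| = 30.
Check: |p(2)| = 30 ≤ 42 = M_tri(2). ✓ Equality does not hold at z = 2 (the coefficients have mixed signs, so the terms do not all align in phase there).

M_tri(2) = 42; |p(2)| = 30; equality at z=2: no.


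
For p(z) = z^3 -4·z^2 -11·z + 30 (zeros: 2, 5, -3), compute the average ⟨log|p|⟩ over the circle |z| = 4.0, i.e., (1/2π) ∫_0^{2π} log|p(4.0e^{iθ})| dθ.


Zeros: -3, 2, 5; r = 4.0.
Inside |z| < r: -3, 2. Outside (|z| ≥ r): 5.
p(0) = 30, so log|p(0)| = log(30) = 3.4012.
Apply Jensen: I(r) = log|p(0)| + Σ_k log(r/|z_k|), summed over zeros inside |z| < r.
  log(r/|z_k|) for z_k = 2: log(4.0/2) = 0.6931
  log(r/|z_k|) for z_k = -3: log(4.0/3) = 0.2877
  Outside zeros (5) contribute nothing to the Jensen sum.
Sum over inside zeros: 0.9808.
I(r) = log|p(0)| + (inside sum) = 3.4012 + 0.9808 = 4.3820.
Note: since some zeros are outside |z| ≤ r, the simplified n·log(r) form does NOT apply — only the inside zeros contribute.

I(r) ≈ 4.3820.


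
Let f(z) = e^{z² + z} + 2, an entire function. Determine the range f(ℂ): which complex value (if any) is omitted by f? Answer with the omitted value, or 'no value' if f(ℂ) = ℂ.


Little Picard bounds the complement of f(ℂ) to at most one point.
The exponent g(z) = z² + z is a nonconstant polynomial, hence surjective onto ℂ. So e^{g(z)} takes every value in {e^w : w ∈ ℂ} = ℂ ∖ {0}. Adding 2 shifts the range to ℂ ∖ {2}. f omits exactly 2.

Omitted value: 2.


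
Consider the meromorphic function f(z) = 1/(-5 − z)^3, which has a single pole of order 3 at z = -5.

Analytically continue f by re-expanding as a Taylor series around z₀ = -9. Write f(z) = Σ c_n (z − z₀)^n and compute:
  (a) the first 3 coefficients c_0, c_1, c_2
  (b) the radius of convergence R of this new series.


Let w = z − z₀, so z = z₀ + w.
Then -5 − z = -5 − (z₀ + w) = (-5 − z₀) − w = 4 − w.
f(z) = 1/(4 − w)^3 = (1/(4)^3) · (1 − w/(4))^{−3}.
By the binomial series (1−u)^{−3} = Σ_{n≥0} C(n+2, 2) u^n for |u|<1, with u = w/(4):
  c_n = C(n+2, 2) / (4)^(n+3).
  c_0 = 1/(4)^3 = 1/64.
  c_1 = 3/(4)^4 = 3/256.
  c_2 = 6/(4)^5 = 3/512.
The series is valid for |w/d| < 1, i.e. |z − z₀| < |d|.
Radius of convergence: R = |-5 − z₀| = |4| = 4 (distance from z₀ to the singularity z = -5).

c_0 = 1/64, c_1 = 3/256, c_2 = 3/512; R = 4.


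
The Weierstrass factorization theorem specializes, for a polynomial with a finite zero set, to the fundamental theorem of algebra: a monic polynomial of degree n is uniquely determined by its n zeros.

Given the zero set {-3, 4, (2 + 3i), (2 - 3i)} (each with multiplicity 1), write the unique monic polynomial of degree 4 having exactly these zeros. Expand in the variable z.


The polynomial is p(z) = ∏_{α ∈ S} (z − α), where S = {-3, 4, (2 + 3i), (2 - 3i)}.
Expanding the product yields: p(z) = z^4 -5·z^3 + 5·z^2 + 35·z -156.
Note conjugate pairs combine to real quadratics: (z − (2+3i))(z − (2−3i)) = z² − 4z + 13.
The resulting polynomial has degree 4 and real coefficients as required.

p(z) = z^4 -5·z^3 + 5·z^2 + 35·z -156.


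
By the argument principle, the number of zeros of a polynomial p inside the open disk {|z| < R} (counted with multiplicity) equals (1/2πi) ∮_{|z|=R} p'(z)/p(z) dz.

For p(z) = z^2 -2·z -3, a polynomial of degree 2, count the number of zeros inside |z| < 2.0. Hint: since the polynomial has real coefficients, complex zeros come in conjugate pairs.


The zeros of p are: -1, 3.
Their magnitudes are: 1, 3.
Zeros with |z| < R = 2.0: -1.
Count = 1.
By the argument principle, (1/2πi) ∮_{|z|=R} p'(z)/p(z) dz equals exactly this count.

Number of zeros inside |z| < 2.0: 1.


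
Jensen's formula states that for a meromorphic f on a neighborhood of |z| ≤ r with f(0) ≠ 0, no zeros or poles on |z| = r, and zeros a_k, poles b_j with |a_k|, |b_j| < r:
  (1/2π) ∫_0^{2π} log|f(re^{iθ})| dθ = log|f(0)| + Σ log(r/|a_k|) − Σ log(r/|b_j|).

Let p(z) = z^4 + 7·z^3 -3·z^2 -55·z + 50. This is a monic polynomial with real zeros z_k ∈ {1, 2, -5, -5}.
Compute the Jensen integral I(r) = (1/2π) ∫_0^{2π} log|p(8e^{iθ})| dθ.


Zeros: -5, -5, 1, 2; r = 8.
Inside |z| < r: -5, -5, 1, 2. Outside (|z| ≥ r): ∅.
p(0) = 50, so log|p(0)| = log(50) = 3.9120.
Apply Jensen: I(r) = log|p(0)| + Σ_k log(r/|z_k|), summed over zeros inside |z| < r.
  log(r/|z_k|) for z_k = 1: log(8/1) = 2.0794
  log(r/|z_k|) for z_k = 2: log(8/2) = 1.3863
  log(r/|z_k|) for z_k = -5: log(8/5) = 0.4700
  log(r/|z_k|) for z_k = -5: log(8/5) = 0.4700
Sum over inside zeros: 4.4057.
I(r) = log|p(0)| + (inside sum) = 3.9120 + 4.4057 = 8.3178.
Closed form (all zeros inside, monic): I(r) = n·log(r) = 4·log(8) = 8.3178. ✓

I(r) ≈ 8.3178.


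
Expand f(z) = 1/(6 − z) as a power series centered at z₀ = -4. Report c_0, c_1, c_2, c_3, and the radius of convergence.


Let w = z − z₀, so z = z₀ + w.
Then 6 − z = 6 − (z₀ + w) = (6 − z₀) − w = 10 − w.
f(z) = 1/(10 − w) = (1/(10)) · 1/(1 − w/(10)) = Σ_{n≥0} w^n / (10)^(n+1).
So c_n = 1/(10)^(n+1):
  c_0 = 1/(10)^1 = 1/10.
  c_1 = 1/(10)^2 = 1/100.
  c_2 = 1/(10)^3 = 1/1000.
  c_3 = 1/(10)^4 = 1/10000.
The series is valid for |w/d| < 1, i.e. |z − z₀| < |d|.
Radius of convergence: R = |6 − z₀| = |10| = 10 (distance from z₀ to the singularity z = 6).

c_0 = 1/10, c_1 = 1/100, c_2 = 1/1000, c_3 = 1/10000; R = 10.
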